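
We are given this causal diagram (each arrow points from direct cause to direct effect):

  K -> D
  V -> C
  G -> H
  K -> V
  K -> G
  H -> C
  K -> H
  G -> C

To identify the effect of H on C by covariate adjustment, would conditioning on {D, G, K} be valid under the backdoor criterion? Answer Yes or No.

Yes

Backdoor paths from H to C (paths whose first edge points into H):
  P1: H <- K -> G -> C
  P2: H <- K -> V -> C
  P3: H <- G <- K -> V -> C
  P4: H <- G -> C
Condition 1 (no descendant of H in the set): holds — descendants of H are {C}; none are in {D, G, K}.
Condition 2 (every backdoor path blocked by {D, G, K}):
  P1: blocked at fork node K ∈ conditioning set.
  P2: blocked at fork node K ∈ conditioning set.
  P3: blocked at chain node G ∈ conditioning set.
  P4: blocked at fork node G ∈ conditioning set.
{D, G, K} satisfies the backdoor criterion.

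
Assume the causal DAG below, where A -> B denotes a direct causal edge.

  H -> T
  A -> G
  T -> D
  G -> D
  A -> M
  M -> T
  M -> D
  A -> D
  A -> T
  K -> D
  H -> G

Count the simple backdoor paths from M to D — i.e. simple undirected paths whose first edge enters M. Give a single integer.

5

A backdoor path from M to D is any simple undirected path whose first edge points into M (i.e. leaves M via a parent).
Parents of M: {A}.
Enumerating:
  P1: M <- A -> G <- H -> T -> D
  P2: M <- A -> G -> D
  P3: M <- A -> T <- H -> G -> D
  P4: M <- A -> T -> D
  P5: M <- A -> D
That exhausts the simple backdoor paths. Count: 5.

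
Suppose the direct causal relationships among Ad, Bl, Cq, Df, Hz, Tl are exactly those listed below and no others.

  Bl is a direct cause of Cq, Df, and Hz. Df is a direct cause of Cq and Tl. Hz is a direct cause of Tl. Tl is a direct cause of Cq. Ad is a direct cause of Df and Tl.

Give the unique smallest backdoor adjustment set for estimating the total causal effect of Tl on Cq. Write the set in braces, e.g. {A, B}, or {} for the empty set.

{Bl, Df}

Variables eligible for adjustment (non-descendants of Tl, excluding Tl and Cq): {Ad, Bl, Df, Hz}.
Backdoor paths from Tl to Cq:
  P1: Tl <- Ad -> Df <- Bl -> Cq
  P2: Tl <- Ad -> Df -> Cq
  P3: Tl <- Df <- Bl -> Cq
  P4: Tl <- Df -> Cq
  P5: Tl <- Hz <- Bl -> Df -> Cq
  P6: Tl <- Hz <- Bl -> Cq
The empty set is not sufficient: P2 (Tl <- Ad -> Df -> Cq) has no collider blocking it and no conditioned non-collider, so it is open.
Try {Bl, Df}:
  P1: blocked at fork node Bl ∈ conditioning set.
  P2: blocked at chain node Df ∈ conditioning set.
  P3: blocked at chain node Df ∈ conditioning set.
  P4: blocked at fork node Df ∈ conditioning set.
  P5: blocked at fork node Bl ∈ conditioning set.
  P6: blocked at fork node Bl ∈ conditioning set.
{Bl, Df} contains no descendant of Tl and blocks every backdoor path.
Every element of {Bl, Df} is needed (dropping Bl leaves P1 open; dropping Df leaves P2 open), so no proper subset is valid.
Among all size-2 subsets of the eligible variables, only {Bl, Df} blocks every backdoor path, so it is the unique smallest valid adjustment set.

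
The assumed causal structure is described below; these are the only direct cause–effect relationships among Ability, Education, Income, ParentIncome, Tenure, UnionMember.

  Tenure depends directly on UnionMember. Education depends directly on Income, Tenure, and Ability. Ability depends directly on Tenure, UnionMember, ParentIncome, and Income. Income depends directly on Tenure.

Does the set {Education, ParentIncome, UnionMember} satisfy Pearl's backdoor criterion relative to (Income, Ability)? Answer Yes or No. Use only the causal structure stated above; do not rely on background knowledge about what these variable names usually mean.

Backdoor paths from Income to Ability (paths whose first edge points into Income):
  P1: Income <- Tenure <- UnionMember -> Ability
  P2: Income <- Tenure -> Ability
  P3: Income <- Tenure -> Education <- Ability
Condition 1 (no descendant of Income in the set): FAILS — Education is a descendant of Income.
Condition 2 (every backdoor path blocked by {Education, ParentIncome, UnionMember}):
  P1: blocked at fork node UnionMember ∈ conditioning set.
  P2: open — no interior node is in the conditioning set.
  P3: open — collider(s) Education are conditioned on (or have a conditioned descendant) and no non-collider on the path is in the set.
{Education, ParentIncome, UnionMember} does not satisfy the backdoor criterion.

No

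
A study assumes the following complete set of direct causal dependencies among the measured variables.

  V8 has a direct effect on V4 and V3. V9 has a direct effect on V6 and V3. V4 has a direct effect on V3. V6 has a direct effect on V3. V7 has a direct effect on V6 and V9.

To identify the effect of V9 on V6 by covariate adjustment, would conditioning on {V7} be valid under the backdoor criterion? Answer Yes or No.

Backdoor paths from V9 to V6 (paths whose first edge points into V9):
  P1: V9 <- V7 -> V6
Condition 1 (no descendant of V9 in the set): holds — descendants of V9 are {V3, V6}; none are in {V7}.
Condition 2 (every backdoor path blocked by {V7}):
  P1: blocked at fork node V7 ∈ conditioning set.
{V7} satisfies the backdoor criterion.

Yes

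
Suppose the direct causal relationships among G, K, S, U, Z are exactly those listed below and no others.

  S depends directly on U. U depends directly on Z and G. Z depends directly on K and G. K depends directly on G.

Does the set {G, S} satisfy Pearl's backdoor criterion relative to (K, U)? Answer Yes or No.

No

Backdoor paths from K to U (paths whose first edge points into K):
  P1: K <- G -> Z -> U
  P2: K <- G -> U
Condition 1 (no descendant of K in the set): FAILS — S is a descendant of K.
Condition 2 (every backdoor path blocked by {G, S}):
  P1: blocked at fork node G ∈ conditioning set.
  P2: blocked at fork node G ∈ conditioning set.
{G, S} does not satisfy the backdoor criterion.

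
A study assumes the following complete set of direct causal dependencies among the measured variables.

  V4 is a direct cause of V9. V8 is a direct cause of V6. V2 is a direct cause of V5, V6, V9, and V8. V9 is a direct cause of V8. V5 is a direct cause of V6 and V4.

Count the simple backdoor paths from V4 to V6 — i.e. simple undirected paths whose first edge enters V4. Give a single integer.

A backdoor path from V4 to V6 is any simple undirected path whose first edge points into V4 (i.e. leaves V4 via a parent).
Parents of V4: {V5}.
Enumerating:
  P1: V4 <- V5 <- V2 -> V9 -> V8 -> V6
  P2: V4 <- V5 <- V2 -> V8 -> V6
  P3: V4 <- V5 <- V2 -> V6
  P4: V4 <- V5 -> V6
That exhausts the simple backdoor paths. Count: 4.

4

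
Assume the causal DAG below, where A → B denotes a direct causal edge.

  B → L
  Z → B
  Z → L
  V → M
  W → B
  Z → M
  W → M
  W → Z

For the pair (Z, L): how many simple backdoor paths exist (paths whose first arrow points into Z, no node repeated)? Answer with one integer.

1

A backdoor path from Z to L is any simple undirected path whose first edge points into Z (i.e. leaves Z via a parent).
Parents of Z: {W}.
Enumerating:
  P1: Z <- W -> B -> L
That exhausts the simple backdoor paths. Count: 1.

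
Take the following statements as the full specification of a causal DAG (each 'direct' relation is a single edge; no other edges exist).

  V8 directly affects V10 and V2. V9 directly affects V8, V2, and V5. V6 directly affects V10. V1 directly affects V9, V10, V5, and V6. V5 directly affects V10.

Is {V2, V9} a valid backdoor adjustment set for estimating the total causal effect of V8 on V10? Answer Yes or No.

Backdoor paths from V8 to V10 (paths whose first edge points into V8):
  P1: V8 <- V9 <- V1 -> V6 -> V10
  P2: V8 <- V9 <- V1 -> V5 -> V10
  P3: V8 <- V9 <- V1 -> V10
  P4: V8 <- V9 -> V5 <- V1 -> V6 -> V10
  P5: V8 <- V9 -> V5 <- V1 -> V10
  P6: V8 <- V9 -> V5 -> V10
Condition 1 (no descendant of V8 in the set): FAILS — V2 is a descendant of V8.
Condition 2 (every backdoor path blocked by {V2, V9}):
  P1: blocked at chain node V9 ∈ conditioning set.
  P2: blocked at chain node V9 ∈ conditioning set.
  P3: blocked at chain node V9 ∈ conditioning set.
  P4: blocked at fork node V9 ∈ conditioning set.
  P5: blocked at fork node V9 ∈ conditioning set.
  P6: blocked at fork node V9 ∈ conditioning set.
{V2, V9} does not satisfy the backdoor criterion.

No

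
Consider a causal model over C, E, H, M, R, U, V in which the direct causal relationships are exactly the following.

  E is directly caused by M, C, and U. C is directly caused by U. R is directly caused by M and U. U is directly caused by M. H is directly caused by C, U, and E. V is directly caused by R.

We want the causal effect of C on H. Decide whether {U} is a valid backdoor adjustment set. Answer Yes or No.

Yes

Backdoor paths from C to H (paths whose first edge points into C):
  P1: C <- U <- M -> E -> H
  P2: C <- U -> R <- M -> E -> H
  P3: C <- U -> E -> H
  P4: C <- U -> H
Condition 1 (no descendant of C in the set): holds — descendants of C are {E, H}; none are in {U}.
Condition 2 (every backdoor path blocked by {U}):
  P1: blocked at chain node U ∈ conditioning set.
  P2: blocked at fork node U ∈ conditioning set.
  P3: blocked at fork node U ∈ conditioning set.
  P4: blocked at fork node U ∈ conditioning set.
{U} satisfies the backdoor criterion.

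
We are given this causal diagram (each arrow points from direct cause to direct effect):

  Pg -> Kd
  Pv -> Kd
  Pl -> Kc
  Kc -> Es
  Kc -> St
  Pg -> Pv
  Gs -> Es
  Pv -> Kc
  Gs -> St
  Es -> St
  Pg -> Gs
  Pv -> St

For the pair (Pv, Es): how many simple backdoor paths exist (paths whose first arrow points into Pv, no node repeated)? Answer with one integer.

3

A backdoor path from Pv to Es is any simple undirected path whose first edge points into Pv (i.e. leaves Pv via a parent).
Parents of Pv: {Pg}.
Enumerating:
  P1: Pv <- Pg -> Gs -> Es
  P2: Pv <- Pg -> Gs -> St <- Kc -> Es
  P3: Pv <- Pg -> Gs -> St <- Es
That exhausts the simple backdoor paths. Count: 3.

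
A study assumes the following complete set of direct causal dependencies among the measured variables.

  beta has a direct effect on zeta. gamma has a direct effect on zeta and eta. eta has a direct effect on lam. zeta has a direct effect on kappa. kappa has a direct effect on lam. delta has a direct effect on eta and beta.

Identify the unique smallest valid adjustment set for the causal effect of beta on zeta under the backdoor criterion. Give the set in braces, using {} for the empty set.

Variables eligible for adjustment (non-descendants of beta, excluding beta and zeta): {delta, eta, gamma}.
Backdoor paths from beta to zeta:
  P1: beta <- delta -> eta <- gamma -> zeta
  P2: beta <- delta -> eta -> lam <- kappa <- zeta
Each backdoor path contains an unconditioned collider, so every path is already blocked with the empty conditioning set:
  P1: blocked at collider eta (neither it nor any descendant is in the conditioning set).
  P2: blocked at collider lam (neither it nor any descendant is in the conditioning set).
The empty set is therefore the unique smallest valid set.

{}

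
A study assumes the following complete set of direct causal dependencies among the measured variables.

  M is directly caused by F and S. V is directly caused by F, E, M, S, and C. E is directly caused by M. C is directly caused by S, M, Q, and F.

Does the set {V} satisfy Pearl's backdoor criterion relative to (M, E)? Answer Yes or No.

No

Backdoor paths from M to E (paths whose first edge points into M):
  P1: M <- S -> C <- F -> V <- E
  P2: M <- S -> C -> V <- E
  P3: M <- S -> V <- E
  P4: M <- F -> C <- S -> V <- E
  P5: M <- F -> C -> V <- E
  P6: M <- F -> V <- E
Condition 1 (no descendant of M in the set): FAILS — V is a descendant of M.
Condition 2 (every backdoor path blocked by {V}):
  P1: open — collider(s) C, V are conditioned on (or have a conditioned descendant) and no non-collider on the path is in the set.
  P2: open — collider(s) V are conditioned on (or have a conditioned descendant) and no non-collider on the path is in the set.
  P3: open — collider(s) V are conditioned on (or have a conditioned descendant) and no non-collider on the path is in the set.
  P4: open — collider(s) C, V are conditioned on (or have a conditioned descendant) and no non-collider on the path is in the set.
  P5: open — collider(s) V are conditioned on (or have a conditioned descendant) and no non-collider on the path is in the set.
  P6: open — collider(s) V are conditioned on (or have a conditioned descendant) and no non-collider on the path is in the set.
{V} does not satisfy the backdoor criterion.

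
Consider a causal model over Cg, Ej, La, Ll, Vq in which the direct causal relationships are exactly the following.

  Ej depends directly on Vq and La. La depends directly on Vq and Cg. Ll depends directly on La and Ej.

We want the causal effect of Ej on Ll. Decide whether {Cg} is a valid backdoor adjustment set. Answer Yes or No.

No

Backdoor paths from Ej to Ll (paths whose first edge points into Ej):
  P1: Ej <- Vq -> La -> Ll
  P2: Ej <- La -> Ll
Condition 1 (no descendant of Ej in the set): holds — descendants of Ej are {Ll}; none are in {Cg}.
Condition 2 (every backdoor path blocked by {Cg}):
  P1: open — no interior node is in the conditioning set.
  P2: open — no interior node is in the conditioning set.
{Cg} does not satisfy the backdoor criterion.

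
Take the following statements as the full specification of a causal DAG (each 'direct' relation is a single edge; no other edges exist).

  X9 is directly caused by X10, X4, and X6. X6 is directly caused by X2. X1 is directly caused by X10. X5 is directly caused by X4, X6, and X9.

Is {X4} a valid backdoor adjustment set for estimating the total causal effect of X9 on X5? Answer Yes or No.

No

Backdoor paths from X9 to X5 (paths whose first edge points into X9):
  P1: X9 <- X4 -> X5
  P2: X9 <- X6 -> X5
Condition 1 (no descendant of X9 in the set): holds — descendants of X9 are {X5}; none are in {X4}.
Condition 2 (every backdoor path blocked by {X4}):
  P1: blocked at fork node X4 ∈ conditioning set.
  P2: open — no interior node is in the conditioning set.
{X4} does not satisfy the backdoor criterion.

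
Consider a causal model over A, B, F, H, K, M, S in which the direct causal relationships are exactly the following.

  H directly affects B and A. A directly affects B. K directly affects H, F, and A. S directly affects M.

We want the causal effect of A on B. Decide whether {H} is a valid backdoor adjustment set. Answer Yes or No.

Yes

Backdoor paths from A to B (paths whose first edge points into A):
  P1: A <- K -> H -> B
  P2: A <- H -> B
Condition 1 (no descendant of A in the set): holds — descendants of A are {B}; none are in {H}.
Condition 2 (every backdoor path blocked by {H}):
  P1: blocked at chain node H ∈ conditioning set.
  P2: blocked at fork node H ∈ conditioning set.
{H} satisfies the backdoor criterion.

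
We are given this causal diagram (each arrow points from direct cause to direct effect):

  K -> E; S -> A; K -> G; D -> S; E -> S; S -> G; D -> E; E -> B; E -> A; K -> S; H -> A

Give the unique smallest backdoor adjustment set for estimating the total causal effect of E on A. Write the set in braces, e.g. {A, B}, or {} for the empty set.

{D, K}

Variables eligible for adjustment (non-descendants of E, excluding E and A): {D, H, K}.
Backdoor paths from E to A:
  P1: E <- K -> S -> A
  P2: E <- K -> G <- S -> A
  P3: E <- D -> S -> A
The empty set is not sufficient: P1 (E <- K -> S -> A) has no collider blocking it and no conditioned non-collider, so it is open.
Try {D, K}:
  P1: blocked at fork node K ∈ conditioning set.
  P2: blocked at fork node K ∈ conditioning set.
  P3: blocked at fork node D ∈ conditioning set.
{D, K} contains no descendant of E and blocks every backdoor path.
Every element of {D, K} is needed (dropping D leaves P3 open; dropping K leaves P1 open), so no proper subset is valid.
Among all size-2 subsets of the eligible variables, only {D, K} blocks every backdoor path, so it is the unique smallest valid adjustment set.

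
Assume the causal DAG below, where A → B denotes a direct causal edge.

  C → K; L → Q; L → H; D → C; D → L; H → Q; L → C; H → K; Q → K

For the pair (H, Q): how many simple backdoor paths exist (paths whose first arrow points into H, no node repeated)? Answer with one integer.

3

A backdoor path from H to Q is any simple undirected path whose first edge points into H (i.e. leaves H via a parent).
Parents of H: {L}.
Enumerating:
  P1: H <- L <- D -> C -> K <- Q
  P2: H <- L -> C -> K <- Q
  P3: H <- L -> Q
That exhausts the simple backdoor paths. Count: 3.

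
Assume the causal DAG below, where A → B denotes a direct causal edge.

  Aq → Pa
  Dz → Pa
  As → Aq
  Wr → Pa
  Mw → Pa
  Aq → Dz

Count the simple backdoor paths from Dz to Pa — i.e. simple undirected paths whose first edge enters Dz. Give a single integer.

A backdoor path from Dz to Pa is any simple undirected path whose first edge points into Dz (i.e. leaves Dz via a parent).
Parents of Dz: {Aq}.
Enumerating:
  P1: Dz <- Aq -> Pa
That exhausts the simple backdoor paths. Count: 1.

1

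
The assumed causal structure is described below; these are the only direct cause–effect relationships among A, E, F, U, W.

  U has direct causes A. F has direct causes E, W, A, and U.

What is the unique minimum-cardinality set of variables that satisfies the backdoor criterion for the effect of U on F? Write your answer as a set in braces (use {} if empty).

Variables eligible for adjustment (non-descendants of U, excluding U and F): {A, E, W}.
Backdoor paths from U to F:
  P1: U <- A -> F
The empty set is not sufficient: P1 (U <- A -> F) has no collider blocking it and no conditioned non-collider, so it is open.
Try {A}:
  P1: blocked at fork node A ∈ conditioning set.
{A} contains no descendant of U and blocks every backdoor path.
No other singleton works — e.g. {E} leaves P1 open — so {A} is the unique smallest valid adjustment set.

{A}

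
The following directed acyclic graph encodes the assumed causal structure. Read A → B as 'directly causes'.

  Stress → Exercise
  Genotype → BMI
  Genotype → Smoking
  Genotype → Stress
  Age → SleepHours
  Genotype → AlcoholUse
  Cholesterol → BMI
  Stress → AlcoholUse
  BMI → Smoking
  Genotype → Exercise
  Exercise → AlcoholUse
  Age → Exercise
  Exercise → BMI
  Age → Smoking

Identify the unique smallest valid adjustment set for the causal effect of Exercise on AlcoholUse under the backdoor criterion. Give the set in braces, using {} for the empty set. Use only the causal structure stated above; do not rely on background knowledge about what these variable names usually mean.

Variables eligible for adjustment (non-descendants of Exercise, excluding Exercise and AlcoholUse): {Age, Cholesterol, Genotype, SleepHours, Stress}.
Backdoor paths from Exercise to AlcoholUse:
  P1: Exercise <- Age -> Smoking <- Genotype -> Stress -> AlcoholUse
  P2: Exercise <- Age -> Smoking <- Genotype -> AlcoholUse
  P3: Exercise <- Age -> Smoking <- BMI <- Genotype -> Stress -> AlcoholUse
  P4: Exercise <- Age -> Smoking <- BMI <- Genotype -> AlcoholUse
  P5: Exercise <- Genotype -> Stress -> AlcoholUse
  P6: Exercise <- Genotype -> AlcoholUse
  P7: Exercise <- Stress <- Genotype -> AlcoholUse
  P8: Exercise <- Stress -> AlcoholUse
The empty set is not sufficient: P5 (Exercise <- Genotype -> Stress -> AlcoholUse) has no collider blocking it and no conditioned non-collider, so it is open.
Try {Genotype, Stress}:
  P1: blocked at collider Smoking (neither it nor any descendant is in the conditioning set).
  P2: blocked at collider Smoking (neither it nor any descendant is in the conditioning set).
  P3: blocked at collider Smoking (neither it nor any descendant is in the conditioning set).
  P4: blocked at collider Smoking (neither it nor any descendant is in the conditioning set).
  P5: blocked at fork node Genotype ∈ conditioning set.
  P6: blocked at fork node Genotype ∈ conditioning set.
  P7: blocked at chain node Stress ∈ conditioning set.
  P8: blocked at fork node Stress ∈ conditioning set.
{Genotype, Stress} contains no descendant of Exercise and blocks every backdoor path.
Every element of {Genotype, Stress} is needed (dropping Genotype leaves P6 open; dropping Stress leaves P8 open), so no proper subset is valid.
Among all size-2 subsets of the eligible variables, only {Genotype, Stress} blocks every backdoor path, so it is the unique smallest valid adjustment set.

{Genotype, Stress}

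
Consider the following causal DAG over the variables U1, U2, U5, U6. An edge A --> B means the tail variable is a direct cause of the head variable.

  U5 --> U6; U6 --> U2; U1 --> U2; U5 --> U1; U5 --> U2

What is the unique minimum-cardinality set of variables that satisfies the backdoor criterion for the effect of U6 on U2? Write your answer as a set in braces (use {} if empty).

{U5}

Variables eligible for adjustment (non-descendants of U6, excluding U6 and U2): {U1, U5}.
Backdoor paths from U6 to U2:
  P1: U6 <- U5 -> U1 -> U2
  P2: U6 <- U5 -> U2
The empty set is not sufficient: P1 (U6 <- U5 -> U1 -> U2) has no collider blocking it and no conditioned non-collider, so it is open.
Try {U5}:
  P1: blocked at fork node U5 ∈ conditioning set.
  P2: blocked at fork node U5 ∈ conditioning set.
{U5} contains no descendant of U6 and blocks every backdoor path.
No other singleton works — e.g. {U1} leaves P2 open — so {U5} is the unique smallest valid adjustment set.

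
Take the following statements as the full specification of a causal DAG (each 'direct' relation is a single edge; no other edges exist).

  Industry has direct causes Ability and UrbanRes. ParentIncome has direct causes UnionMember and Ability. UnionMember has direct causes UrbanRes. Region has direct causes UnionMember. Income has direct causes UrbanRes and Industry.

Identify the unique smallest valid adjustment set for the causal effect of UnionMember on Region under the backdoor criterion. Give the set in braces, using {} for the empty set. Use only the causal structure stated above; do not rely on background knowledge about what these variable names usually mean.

Variables eligible for adjustment (non-descendants of UnionMember, excluding UnionMember and Region): {Ability, Income, Industry, UrbanRes}.
Backdoor paths from UnionMember to Region:
  (none)
With no backdoor paths the empty set already satisfies the criterion, and it is trivially minimal.

{}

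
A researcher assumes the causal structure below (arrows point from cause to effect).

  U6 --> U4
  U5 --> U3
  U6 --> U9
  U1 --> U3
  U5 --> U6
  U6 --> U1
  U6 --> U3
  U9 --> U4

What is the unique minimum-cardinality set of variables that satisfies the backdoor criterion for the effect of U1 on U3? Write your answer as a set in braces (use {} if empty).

{U6}

Variables eligible for adjustment (non-descendants of U1, excluding U1 and U3): {U4, U5, U6, U9}.
Backdoor paths from U1 to U3:
  P1: U1 <- U6 <- U5 -> U3
  P2: U1 <- U6 -> U3
The empty set is not sufficient: P1 (U1 <- U6 <- U5 -> U3) has no collider blocking it and no conditioned non-collider, so it is open.
Try {U6}:
  P1: blocked at chain node U6 ∈ conditioning set.
  P2: blocked at fork node U6 ∈ conditioning set.
{U6} contains no descendant of U1 and blocks every backdoor path.
No other singleton works — e.g. {U5} leaves P2 open — so {U6} is the unique smallest valid adjustment set.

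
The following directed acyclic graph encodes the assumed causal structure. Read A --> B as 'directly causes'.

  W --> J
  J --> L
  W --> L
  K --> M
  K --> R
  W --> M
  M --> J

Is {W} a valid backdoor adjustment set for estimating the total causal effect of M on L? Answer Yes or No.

Backdoor paths from M to L (paths whose first edge points into M):
  P1: M <- W -> J -> L
  P2: M <- W -> L
Condition 1 (no descendant of M in the set): holds — descendants of M are {J, L}; none are in {W}.
Condition 2 (every backdoor path blocked by {W}):
  P1: blocked at fork node W ∈ conditioning set.
  P2: blocked at fork node W ∈ conditioning set.
{W} satisfies the backdoor criterion.

Yes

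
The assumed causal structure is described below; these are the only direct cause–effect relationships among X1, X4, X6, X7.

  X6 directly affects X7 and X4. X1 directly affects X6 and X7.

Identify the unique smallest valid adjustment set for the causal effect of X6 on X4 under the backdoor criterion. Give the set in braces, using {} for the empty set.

Variables eligible for adjustment (non-descendants of X6, excluding X6 and X4): {X1}.
Backdoor paths from X6 to X4:
  (none)
With no backdoor paths the empty set already satisfies the criterion, and it is trivially minimal.

{}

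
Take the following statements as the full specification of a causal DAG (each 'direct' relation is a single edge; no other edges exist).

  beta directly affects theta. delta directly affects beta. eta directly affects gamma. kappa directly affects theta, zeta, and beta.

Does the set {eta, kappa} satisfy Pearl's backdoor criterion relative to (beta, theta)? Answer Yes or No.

Yes

Backdoor paths from beta to theta (paths whose first edge points into beta):
  P1: beta <- kappa -> theta
Condition 1 (no descendant of beta in the set): holds — descendants of beta are {theta}; none are in {eta, kappa}.
Condition 2 (every backdoor path blocked by {eta, kappa}):
  P1: blocked at fork node kappa ∈ conditioning set.
{eta, kappa} satisfies the backdoor criterion.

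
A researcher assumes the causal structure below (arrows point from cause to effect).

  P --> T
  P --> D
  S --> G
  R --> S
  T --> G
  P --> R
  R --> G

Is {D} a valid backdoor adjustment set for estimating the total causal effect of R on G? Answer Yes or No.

Backdoor paths from R to G (paths whose first edge points into R):
  P1: R <- P -> T -> G
Condition 1 (no descendant of R in the set): holds — descendants of R are {G, S}; none are in {D}.
Condition 2 (every backdoor path blocked by {D}):
  P1: open — no interior node is in the conditioning set.
{D} does not satisfy the backdoor criterion.

No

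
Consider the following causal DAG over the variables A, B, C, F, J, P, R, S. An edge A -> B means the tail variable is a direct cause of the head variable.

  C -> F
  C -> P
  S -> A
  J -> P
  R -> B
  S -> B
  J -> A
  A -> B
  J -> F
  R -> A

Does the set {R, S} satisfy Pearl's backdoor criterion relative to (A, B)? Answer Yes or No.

Backdoor paths from A to B (paths whose first edge points into A):
  P1: A <- R -> B
  P2: A <- S -> B
Condition 1 (no descendant of A in the set): holds — descendants of A are {B}; none are in {R, S}.
Condition 2 (every backdoor path blocked by {R, S}):
  P1: blocked at fork node R ∈ conditioning set.
  P2: blocked at fork node S ∈ conditioning set.
{R, S} satisfies the backdoor criterion.

Yes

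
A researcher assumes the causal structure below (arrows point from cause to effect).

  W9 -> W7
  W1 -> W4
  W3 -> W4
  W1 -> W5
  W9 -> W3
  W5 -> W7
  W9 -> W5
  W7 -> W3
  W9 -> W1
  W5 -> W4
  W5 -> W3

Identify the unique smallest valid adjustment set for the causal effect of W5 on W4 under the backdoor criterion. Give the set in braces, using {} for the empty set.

{W1, W9}

Variables eligible for adjustment (non-descendants of W5, excluding W5 and W4): {W1, W9}.
Backdoor paths from W5 to W4:
  P1: W5 <- W9 -> W1 -> W4
  P2: W5 <- W9 -> W7 -> W3 -> W4
  P3: W5 <- W9 -> W3 -> W4
  P4: W5 <- W1 <- W9 -> W7 -> W3 -> W4
  P5: W5 <- W1 <- W9 -> W3 -> W4
  P6: W5 <- W1 -> W4
The empty set is not sufficient: P1 (W5 <- W9 -> W1 -> W4) has no collider blocking it and no conditioned non-collider, so it is open.
Try {W1, W9}:
  P1: blocked at fork node W9 ∈ conditioning set.
  P2: blocked at fork node W9 ∈ conditioning set.
  P3: blocked at fork node W9 ∈ conditioning set.
  P4: blocked at chain node W1 ∈ conditioning set.
  P5: blocked at chain node W1 ∈ conditioning set.
  P6: blocked at fork node W1 ∈ conditioning set.
{W1, W9} contains no descendant of W5 and blocks every backdoor path.
Every element of {W1, W9} is needed (dropping W1 leaves P6 open; dropping W9 leaves P2 open), so no proper subset is valid.
Among all size-2 subsets of the eligible variables, only {W1, W9} blocks every backdoor path, so it is the unique smallest valid adjustment set.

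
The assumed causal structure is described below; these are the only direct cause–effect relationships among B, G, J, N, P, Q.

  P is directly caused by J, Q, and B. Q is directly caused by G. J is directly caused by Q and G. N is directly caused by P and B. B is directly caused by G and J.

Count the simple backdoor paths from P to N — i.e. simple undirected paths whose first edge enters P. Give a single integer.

8

A backdoor path from P to N is any simple undirected path whose first edge points into P (i.e. leaves P via a parent).
Parents of P: {B, J, Q}.
Enumerating:
  P1: P <- Q <- G -> J -> B -> N
  P2: P <- Q <- G -> B -> N
  P3: P <- Q -> J <- G -> B -> N
  P4: P <- Q -> J -> B -> N
  P5: P <- J <- G -> B -> N
  P6: P <- J <- Q <- G -> B -> N
  P7: P <- J -> B -> N
  P8: P <- B -> N
That exhausts the simple backdoor paths. Count: 8.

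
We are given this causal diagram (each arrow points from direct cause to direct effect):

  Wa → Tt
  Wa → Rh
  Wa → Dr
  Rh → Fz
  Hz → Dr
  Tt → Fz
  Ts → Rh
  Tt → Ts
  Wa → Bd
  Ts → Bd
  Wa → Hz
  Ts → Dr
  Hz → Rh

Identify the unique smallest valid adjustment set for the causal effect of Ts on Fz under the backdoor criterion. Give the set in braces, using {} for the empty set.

{Tt}

Variables eligible for adjustment (non-descendants of Ts, excluding Ts and Fz): {Hz, Tt, Wa}.
Backdoor paths from Ts to Fz:
  P1: Ts <- Tt <- Wa -> Hz -> Rh -> Fz
  P2: Ts <- Tt <- Wa -> Rh -> Fz
  P3: Ts <- Tt <- Wa -> Dr <- Hz -> Rh -> Fz
  P4: Ts <- Tt -> Fz
The empty set is not sufficient: P1 (Ts <- Tt <- Wa -> Hz -> Rh -> Fz) has no collider blocking it and no conditioned non-collider, so it is open.
Try {Tt}:
  P1: blocked at chain node Tt ∈ conditioning set.
  P2: blocked at chain node Tt ∈ conditioning set.
  P3: blocked at chain node Tt ∈ conditioning set.
  P4: blocked at fork node Tt ∈ conditioning set.
{Tt} contains no descendant of Ts and blocks every backdoor path.
No other singleton works — e.g. {Wa} leaves P4 open — so {Tt} is the unique smallest valid adjustment set.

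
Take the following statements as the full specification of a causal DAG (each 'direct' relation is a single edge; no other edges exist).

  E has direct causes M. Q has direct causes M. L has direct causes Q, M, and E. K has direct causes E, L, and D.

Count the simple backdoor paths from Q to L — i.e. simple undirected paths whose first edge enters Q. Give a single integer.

3

A backdoor path from Q to L is any simple undirected path whose first edge points into Q (i.e. leaves Q via a parent).
Parents of Q: {M}.
Enumerating:
  P1: Q <- M -> E -> L
  P2: Q <- M -> E -> K <- L
  P3: Q <- M -> L
That exhausts the simple backdoor paths. Count: 3.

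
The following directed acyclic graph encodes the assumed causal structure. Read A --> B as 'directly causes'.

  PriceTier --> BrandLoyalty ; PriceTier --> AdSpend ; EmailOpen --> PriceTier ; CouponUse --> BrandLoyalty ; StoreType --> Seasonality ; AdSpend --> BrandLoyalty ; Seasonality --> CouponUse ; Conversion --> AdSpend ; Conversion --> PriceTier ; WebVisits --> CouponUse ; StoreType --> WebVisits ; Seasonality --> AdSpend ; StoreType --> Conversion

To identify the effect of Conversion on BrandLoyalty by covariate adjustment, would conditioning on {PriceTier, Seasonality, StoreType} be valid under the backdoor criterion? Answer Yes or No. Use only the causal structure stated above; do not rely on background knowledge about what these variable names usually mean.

Backdoor paths from Conversion to BrandLoyalty (paths whose first edge points into Conversion):
  P1: Conversion <- StoreType -> Seasonality -> AdSpend <- PriceTier -> BrandLoyalty
  P2: Conversion <- StoreType -> Seasonality -> AdSpend -> BrandLoyalty
  P3: Conversion <- StoreType -> Seasonality -> CouponUse -> BrandLoyalty
  P4: Conversion <- StoreType -> WebVisits -> CouponUse <- Seasonality -> AdSpend <- PriceTier -> BrandLoyalty
  P5: Conversion <- StoreType -> WebVisits -> CouponUse <- Seasonality -> AdSpend -> BrandLoyalty
  P6: Conversion <- StoreType -> WebVisits -> CouponUse -> BrandLoyalty
Condition 1 (no descendant of Conversion in the set): FAILS — PriceTier is a descendant of Conversion.
Condition 2 (every backdoor path blocked by {PriceTier, Seasonality, StoreType}):
  P1: blocked at fork node StoreType ∈ conditioning set.
  P2: blocked at fork node StoreType ∈ conditioning set.
  P3: blocked at fork node StoreType ∈ conditioning set.
  P4: blocked at fork node StoreType ∈ conditioning set.
  P5: blocked at fork node StoreType ∈ conditioning set.
  P6: blocked at fork node StoreType ∈ conditioning set.
{PriceTier, Seasonality, StoreType} does not satisfy the backdoor criterion.

No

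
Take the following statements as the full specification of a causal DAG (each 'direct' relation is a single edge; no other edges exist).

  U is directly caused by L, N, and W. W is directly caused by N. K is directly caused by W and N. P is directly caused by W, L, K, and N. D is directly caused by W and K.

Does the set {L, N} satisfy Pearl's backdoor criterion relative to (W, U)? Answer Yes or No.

Yes

Backdoor paths from W to U (paths whose first edge points into W):
  P1: W <- N -> K -> P <- L -> U
  P2: W <- N -> P <- L -> U
  P3: W <- N -> U
Condition 1 (no descendant of W in the set): holds — descendants of W are {D, K, P, U}; none are in {L, N}.
Condition 2 (every backdoor path blocked by {L, N}):
  P1: blocked at fork node N ∈ conditioning set.
  P2: blocked at fork node N ∈ conditioning set.
  P3: blocked at fork node N ∈ conditioning set.
{L, N} satisfies the backdoor criterion.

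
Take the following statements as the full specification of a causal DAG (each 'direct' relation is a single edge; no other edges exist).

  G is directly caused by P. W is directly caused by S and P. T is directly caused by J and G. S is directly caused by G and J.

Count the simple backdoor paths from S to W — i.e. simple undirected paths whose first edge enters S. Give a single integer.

A backdoor path from S to W is any simple undirected path whose first edge points into S (i.e. leaves S via a parent).
Parents of S: {G, J}.
Enumerating:
  P1: S <- J -> T <- G <- P -> W
  P2: S <- G <- P -> W
That exhausts the simple backdoor paths. Count: 2.

2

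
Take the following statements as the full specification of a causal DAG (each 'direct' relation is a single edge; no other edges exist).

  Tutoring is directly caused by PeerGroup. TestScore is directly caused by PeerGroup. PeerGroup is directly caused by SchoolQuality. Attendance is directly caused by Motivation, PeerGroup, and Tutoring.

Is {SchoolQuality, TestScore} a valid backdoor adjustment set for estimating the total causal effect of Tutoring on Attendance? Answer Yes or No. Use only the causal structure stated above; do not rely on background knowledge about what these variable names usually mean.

No

Backdoor paths from Tutoring to Attendance (paths whose first edge points into Tutoring):
  P1: Tutoring <- PeerGroup -> Attendance
Condition 1 (no descendant of Tutoring in the set): holds — descendants of Tutoring are {Attendance}; none are in {SchoolQuality, TestScore}.
Condition 2 (every backdoor path blocked by {SchoolQuality, TestScore}):
  P1: open — no interior node is in the conditioning set.
{SchoolQuality, TestScore} does not satisfy the backdoor criterion.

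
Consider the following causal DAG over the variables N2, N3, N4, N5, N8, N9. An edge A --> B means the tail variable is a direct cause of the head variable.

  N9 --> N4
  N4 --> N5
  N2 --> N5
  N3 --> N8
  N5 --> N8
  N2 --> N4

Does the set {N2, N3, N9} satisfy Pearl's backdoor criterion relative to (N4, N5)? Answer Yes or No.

Yes

Backdoor paths from N4 to N5 (paths whose first edge points into N4):
  P1: N4 <- N2 -> N5
Condition 1 (no descendant of N4 in the set): holds — descendants of N4 are {N5, N8}; none are in {N2, N3, N9}.
Condition 2 (every backdoor path blocked by {N2, N3, N9}):
  P1: blocked at fork node N2 ∈ conditioning set.
{N2, N3, N9} satisfies the backdoor criterion.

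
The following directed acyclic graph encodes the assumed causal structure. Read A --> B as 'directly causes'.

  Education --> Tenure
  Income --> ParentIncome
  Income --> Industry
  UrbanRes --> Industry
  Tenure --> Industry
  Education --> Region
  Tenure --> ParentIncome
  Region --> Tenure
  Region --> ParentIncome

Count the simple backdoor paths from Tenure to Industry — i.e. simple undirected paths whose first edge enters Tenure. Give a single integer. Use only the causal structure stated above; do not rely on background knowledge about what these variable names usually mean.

A backdoor path from Tenure to Industry is any simple undirected path whose first edge points into Tenure (i.e. leaves Tenure via a parent).
Parents of Tenure: {Education, Region}.
Enumerating:
  P1: Tenure <- Education -> Region -> ParentIncome <- Income -> Industry
  P2: Tenure <- Region -> ParentIncome <- Income -> Industry
That exhausts the simple backdoor paths. Count: 2.

2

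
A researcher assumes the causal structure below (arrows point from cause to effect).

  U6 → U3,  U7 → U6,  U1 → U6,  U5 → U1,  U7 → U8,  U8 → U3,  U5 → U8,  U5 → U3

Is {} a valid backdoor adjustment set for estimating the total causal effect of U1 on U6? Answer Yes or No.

Backdoor paths from U1 to U6 (paths whose first edge points into U1):
  P1: U1 <- U5 -> U8 <- U7 -> U6
  P2: U1 <- U5 -> U8 -> U3 <- U6
  P3: U1 <- U5 -> U3 <- U6
  P4: U1 <- U5 -> U3 <- U8 <- U7 -> U6
Condition 1 (no descendant of U1 in the set): holds — descendants of U1 are {U3, U6}; none are in {}.
Condition 2 (every backdoor path blocked by {}):
  P1: blocked at collider U8 (neither it nor any descendant is in the conditioning set).
  P2: blocked at collider U3 (neither it nor any descendant is in the conditioning set).
  P3: blocked at collider U3 (neither it nor any descendant is in the conditioning set).
  P4: blocked at collider U3 (neither it nor any descendant is in the conditioning set).
{} satisfies the backdoor criterion.

Yes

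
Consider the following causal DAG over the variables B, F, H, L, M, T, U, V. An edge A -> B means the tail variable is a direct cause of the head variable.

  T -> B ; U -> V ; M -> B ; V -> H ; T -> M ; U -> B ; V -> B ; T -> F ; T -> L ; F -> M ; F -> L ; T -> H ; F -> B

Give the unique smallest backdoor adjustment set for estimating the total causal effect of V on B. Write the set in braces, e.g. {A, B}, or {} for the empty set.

Variables eligible for adjustment (non-descendants of V, excluding V and B): {F, L, M, T, U}.
Backdoor paths from V to B:
  P1: V <- U -> B
The empty set is not sufficient: P1 (V <- U -> B) has no collider blocking it and no conditioned non-collider, so it is open.
Try {U}:
  P1: blocked at fork node U ∈ conditioning set.
{U} contains no descendant of V and blocks every backdoor path.
No other singleton works — e.g. {T} leaves P1 open — so {U} is the unique smallest valid adjustment set.

{U}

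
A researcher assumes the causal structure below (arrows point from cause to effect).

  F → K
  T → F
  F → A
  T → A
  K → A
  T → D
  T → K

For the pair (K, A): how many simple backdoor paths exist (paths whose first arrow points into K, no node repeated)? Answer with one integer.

4

A backdoor path from K to A is any simple undirected path whose first edge points into K (i.e. leaves K via a parent).
Parents of K: {F, T}.
Enumerating:
  P1: K <- T -> F -> A
  P2: K <- T -> A
  P3: K <- F <- T -> A
  P4: K <- F -> A
That exhausts the simple backdoor paths. Count: 4.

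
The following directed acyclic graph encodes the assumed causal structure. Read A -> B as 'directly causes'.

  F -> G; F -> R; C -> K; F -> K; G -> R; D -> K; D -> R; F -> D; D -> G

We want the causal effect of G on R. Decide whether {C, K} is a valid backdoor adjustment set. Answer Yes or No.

Backdoor paths from G to R (paths whose first edge points into G):
  P1: G <- F -> D -> R
  P2: G <- F -> R
  P3: G <- F -> K <- D -> R
  P4: G <- D <- F -> R
  P5: G <- D -> R
  P6: G <- D -> K <- F -> R
Condition 1 (no descendant of G in the set): holds — descendants of G are {R}; none are in {C, K}.
Condition 2 (every backdoor path blocked by {C, K}):
  P1: open — no interior node is in the conditioning set.
  P2: open — no interior node is in the conditioning set.
  P3: open — collider(s) K are conditioned on (or have a conditioned descendant) and no non-collider on the path is in the set.
  P4: open — no interior node is in the conditioning set.
  P5: open — no interior node is in the conditioning set.
  P6: open — collider(s) K are conditioned on (or have a conditioned descendant) and no non-collider on the path is in the set.
{C, K} does not satisfy the backdoor criterion.

No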